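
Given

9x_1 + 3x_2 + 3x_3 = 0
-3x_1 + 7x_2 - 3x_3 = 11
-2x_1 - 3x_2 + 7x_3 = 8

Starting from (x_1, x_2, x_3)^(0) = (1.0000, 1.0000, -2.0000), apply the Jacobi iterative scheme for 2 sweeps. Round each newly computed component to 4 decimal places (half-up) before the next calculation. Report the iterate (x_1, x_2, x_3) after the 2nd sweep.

(-1.0000, 2.5102, 1.7279)

Iteration 1:
  x_1 = (0 - (3)·1.0000 - (3)·-2.0000) / (9) = 0.3333
  x_2 = (11 - (-3)·1.0000 - (-3)·-2.0000) / (7) = 1.1429
  x_3 = (8 - (-2)·1.0000 - (-3)·1.0000) / (7) = 1.8571
Iteration 2:
  x_1 = (0 - (3)·1.1429 - (3)·1.8571) / (9) = -1.0000
  x_2 = (11 - (-3)·0.3333 - (-3)·1.8571) / (7) = 2.5102
  x_3 = (8 - (-2)·0.3333 - (-3)·1.1429) / (7) = 1.7279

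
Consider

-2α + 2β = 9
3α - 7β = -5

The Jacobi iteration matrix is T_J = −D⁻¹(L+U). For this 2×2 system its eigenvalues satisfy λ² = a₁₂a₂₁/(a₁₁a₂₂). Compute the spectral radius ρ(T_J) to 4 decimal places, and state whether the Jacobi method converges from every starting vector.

0.6547

a₁₂a₂₁/(a₁₁a₂₂) = (2)·(3) / ((-2)·(-7)) = 0.428571
ρ = √|0.428571| = √0.428571 = 0.6547
ρ < 1, so Jacobi converges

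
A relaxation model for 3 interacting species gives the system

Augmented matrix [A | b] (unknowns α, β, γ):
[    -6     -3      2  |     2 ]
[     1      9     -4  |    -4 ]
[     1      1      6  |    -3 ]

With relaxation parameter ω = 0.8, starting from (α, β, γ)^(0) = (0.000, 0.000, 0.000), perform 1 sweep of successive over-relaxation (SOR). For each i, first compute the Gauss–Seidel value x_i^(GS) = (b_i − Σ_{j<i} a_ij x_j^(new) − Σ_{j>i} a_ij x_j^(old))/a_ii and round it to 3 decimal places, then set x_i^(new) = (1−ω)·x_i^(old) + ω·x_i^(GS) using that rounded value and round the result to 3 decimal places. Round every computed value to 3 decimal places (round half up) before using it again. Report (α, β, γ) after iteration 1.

Iteration 1:
  α: GS value = (2 - (-3)·0.000 - (2)·0.000) / (-6) = -0.333;  α ← (1−ω)·0.000 + ω·-0.333 = -0.266
  β: GS value = (-4 - (1)·-0.266 - (-4)·0.000) / (9) = -0.415;  β ← (1−ω)·0.000 + ω·-0.415 = -0.332
  γ: GS value = (-3 - (1)·-0.266 - (1)·-0.332) / (6) = -0.400;  γ ← (1−ω)·0.000 + ω·-0.400 = -0.320

(-0.266, -0.332, -0.320)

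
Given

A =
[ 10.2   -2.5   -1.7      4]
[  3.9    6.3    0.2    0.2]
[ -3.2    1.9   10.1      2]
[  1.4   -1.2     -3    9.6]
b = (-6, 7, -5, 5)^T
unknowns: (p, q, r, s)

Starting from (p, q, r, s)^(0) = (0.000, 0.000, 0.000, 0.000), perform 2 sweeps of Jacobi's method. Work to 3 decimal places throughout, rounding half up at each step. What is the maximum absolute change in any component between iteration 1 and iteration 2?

0.499

Iteration 1:
  p = (-6 - (-2.5)·0.000 - (-1.7)·0.000 - (4)·0.000) / (10.2) = -0.588
  q = (7 - (3.9)·0.000 - (0.2)·0.000 - (0.2)·0.000) / (6.3) = 1.111
  r = (-5 - (-3.2)·0.000 - (1.9)·0.000 - (2)·0.000) / (10.1) = -0.495
  s = (5 - (1.4)·0.000 - (-1.2)·0.000 - (-3)·0.000) / (9.6) = 0.521
Iteration 2:
  p = (-6 - (-2.5)·1.111 - (-1.7)·-0.495 - (4)·0.521) / (10.2) = -0.603
  q = (7 - (3.9)·-0.588 - (0.2)·-0.495 - (0.2)·0.521) / (6.3) = 1.474
  r = (-5 - (-3.2)·-0.588 - (1.9)·1.111 - (2)·0.521) / (10.1) = -0.994
  s = (5 - (1.4)·-0.588 - (-1.2)·1.111 - (-3)·-0.495) / (9.6) = 0.591
Change: (-0.015, 0.363, -0.499, 0.070) → max |·| = 0.499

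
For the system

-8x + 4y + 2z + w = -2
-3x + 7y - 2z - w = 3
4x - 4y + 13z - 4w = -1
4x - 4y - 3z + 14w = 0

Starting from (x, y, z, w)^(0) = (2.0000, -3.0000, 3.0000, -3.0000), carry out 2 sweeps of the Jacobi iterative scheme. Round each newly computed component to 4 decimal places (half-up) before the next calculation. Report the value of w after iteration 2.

Iteration 1:
  x = (-2 - (4)·-3.0000 - (2)·3.0000 - (1)·-3.0000) / (-8) = -0.8750
  y = (3 - (-3)·2.0000 - (-2)·3.0000 - (-1)·-3.0000) / (7) = 1.7143
  z = (-1 - (4)·2.0000 - (-4)·-3.0000 - (-4)·-3.0000) / (13) = -2.5385
  w = (0 - (4)·2.0000 - (-4)·-3.0000 - (-3)·3.0000) / (14) = -0.7857
Iteration 2:
  x = (-2 - (4)·1.7143 - (2)·-2.5385 - (1)·-0.7857) / (-8) = 0.3743
  y = (3 - (-3)·-0.8750 - (-2)·-2.5385 - (-1)·-0.7857) / (7) = -0.7840
  z = (-1 - (4)·-0.8750 - (-4)·1.7143 - (-4)·-0.7857) / (13) = 0.4780
  w = (0 - (4)·-0.8750 - (-4)·1.7143 - (-3)·-2.5385) / (14) = 0.1958

0.1958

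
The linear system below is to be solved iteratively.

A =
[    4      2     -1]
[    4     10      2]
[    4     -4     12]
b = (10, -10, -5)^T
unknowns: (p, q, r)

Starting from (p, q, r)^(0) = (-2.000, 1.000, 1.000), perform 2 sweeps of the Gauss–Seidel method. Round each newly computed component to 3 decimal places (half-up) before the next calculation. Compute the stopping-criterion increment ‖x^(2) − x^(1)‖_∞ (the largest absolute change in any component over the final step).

Iteration 1:
  p = (10 - (2)·1.000 - (-1)·1.000) / (4) = 2.250
  q = (-10 - (4)·2.250 - (2)·1.000) / (10) = -2.100
  r = (-5 - (4)·2.250 - (-4)·-2.100) / (12) = -1.867
Iteration 2:
  p = (10 - (2)·-2.100 - (-1)·-1.867) / (4) = 3.083
  q = (-10 - (4)·3.083 - (2)·-1.867) / (10) = -1.860
  r = (-5 - (4)·3.083 - (-4)·-1.860) / (12) = -2.064
Change: (0.833, 0.240, -0.197) → max |·| = 0.833

0.833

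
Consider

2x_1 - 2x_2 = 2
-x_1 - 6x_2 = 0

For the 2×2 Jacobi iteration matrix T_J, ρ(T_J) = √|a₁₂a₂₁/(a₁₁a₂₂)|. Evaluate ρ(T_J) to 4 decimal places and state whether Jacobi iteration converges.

0.4082

a₁₂a₂₁/(a₁₁a₂₂) = (-2)·(-1) / ((2)·(-6)) = -0.166667
ρ = √|-0.166667| = √0.166667 = 0.4082
ρ < 1, so Jacobi converges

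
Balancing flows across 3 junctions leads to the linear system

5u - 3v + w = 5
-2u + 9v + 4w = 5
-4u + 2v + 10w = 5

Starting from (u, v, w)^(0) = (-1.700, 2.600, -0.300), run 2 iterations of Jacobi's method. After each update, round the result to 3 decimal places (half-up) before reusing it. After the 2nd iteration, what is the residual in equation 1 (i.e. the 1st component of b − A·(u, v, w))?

Iteration 1:
  u = (5 - (-3)·2.600 - (1)·-0.300) / (5) = 2.620
  v = (5 - (-2)·-1.700 - (4)·-0.300) / (9) = 0.311
  w = (5 - (-4)·-1.700 - (2)·2.600) / (10) = -0.700
Iteration 2:
  u = (5 - (-3)·0.311 - (1)·-0.700) / (5) = 1.327
  v = (5 - (-2)·2.620 - (4)·-0.700) / (9) = 1.449
  w = (5 - (-4)·2.620 - (2)·0.311) / (10) = 1.486
Residual b − A·x = (1.226, -11.331, -7.450)

1.226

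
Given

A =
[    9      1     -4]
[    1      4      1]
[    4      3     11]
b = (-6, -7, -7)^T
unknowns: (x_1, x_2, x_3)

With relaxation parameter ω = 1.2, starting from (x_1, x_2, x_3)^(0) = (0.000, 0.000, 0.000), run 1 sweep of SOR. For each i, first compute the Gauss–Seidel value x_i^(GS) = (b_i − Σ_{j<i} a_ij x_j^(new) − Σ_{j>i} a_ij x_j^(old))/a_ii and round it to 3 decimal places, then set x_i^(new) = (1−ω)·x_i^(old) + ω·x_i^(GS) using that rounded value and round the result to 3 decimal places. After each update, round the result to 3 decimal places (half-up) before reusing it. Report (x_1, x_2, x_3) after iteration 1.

(-0.800, -1.860, 0.194)

Iteration 1:
  x_1: GS value = (-6 - (1)·0.000 - (-4)·0.000) / (9) = -0.667;  x_1 ← (1−ω)·0.000 + ω·-0.667 = -0.800
  x_2: GS value = (-7 - (1)·-0.800 - (1)·0.000) / (4) = -1.550;  x_2 ← (1−ω)·0.000 + ω·-1.550 = -1.860
  x_3: GS value = (-7 - (4)·-0.800 - (3)·-1.860) / (11) = 0.162;  x_3 ← (1−ω)·0.000 + ω·0.162 = 0.194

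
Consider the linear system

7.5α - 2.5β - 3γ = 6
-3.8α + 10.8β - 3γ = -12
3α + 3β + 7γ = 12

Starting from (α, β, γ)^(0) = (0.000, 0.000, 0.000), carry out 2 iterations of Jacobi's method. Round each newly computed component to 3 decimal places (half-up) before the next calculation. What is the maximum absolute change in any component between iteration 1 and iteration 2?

Iteration 1:
  α = (6 - (-2.5)·0.000 - (-3)·0.000) / (7.5) = 0.800
  β = (-12 - (-3.8)·0.000 - (-3)·0.000) / (10.8) = -1.111
  γ = (12 - (3)·0.000 - (3)·0.000) / (7) = 1.714
Iteration 2:
  α = (6 - (-2.5)·-1.111 - (-3)·1.714) / (7.5) = 1.115
  β = (-12 - (-3.8)·0.800 - (-3)·1.714) / (10.8) = -0.354
  γ = (12 - (3)·0.800 - (3)·-1.111) / (7) = 1.848
Change: (0.315, 0.757, 0.134) → max |·| = 0.757

0.757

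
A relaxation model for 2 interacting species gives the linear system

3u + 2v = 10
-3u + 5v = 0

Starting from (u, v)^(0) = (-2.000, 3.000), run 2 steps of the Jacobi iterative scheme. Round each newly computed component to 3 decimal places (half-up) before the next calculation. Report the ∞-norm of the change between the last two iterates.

Iteration 1:
  u = (10 - (2)·3.000) / (3) = 1.333
  v = (0 - (-3)·-2.000) / (5) = -1.200
Iteration 2:
  u = (10 - (2)·-1.200) / (3) = 4.133
  v = (0 - (-3)·1.333) / (5) = 0.800
Change: (2.800, 2.000) → max |·| = 2.800

2.800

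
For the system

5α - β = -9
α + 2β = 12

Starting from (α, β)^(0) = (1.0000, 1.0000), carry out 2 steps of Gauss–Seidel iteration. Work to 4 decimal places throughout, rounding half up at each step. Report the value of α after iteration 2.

-0.4400

Iteration 1:
  α = (-9 - (-1)·1.0000) / (5) = -1.6000
  β = (12 - (1)·-1.6000) / (2) = 6.8000
Iteration 2:
  α = (-9 - (-1)·6.8000) / (5) = -0.4400
  β = (12 - (1)·-0.4400) / (2) = 6.2200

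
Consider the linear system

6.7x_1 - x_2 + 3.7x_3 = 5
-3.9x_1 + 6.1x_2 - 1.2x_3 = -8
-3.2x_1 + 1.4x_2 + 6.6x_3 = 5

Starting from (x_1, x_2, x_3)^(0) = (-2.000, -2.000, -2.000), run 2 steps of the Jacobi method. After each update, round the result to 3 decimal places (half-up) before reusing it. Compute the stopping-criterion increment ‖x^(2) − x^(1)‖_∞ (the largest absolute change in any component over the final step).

Iteration 1:
  x_1 = (5 - (-1)·-2.000 - (3.7)·-2.000) / (6.7) = 1.552
  x_2 = (-8 - (-3.9)·-2.000 - (-1.2)·-2.000) / (6.1) = -2.984
  x_3 = (5 - (-3.2)·-2.000 - (1.4)·-2.000) / (6.6) = 0.212
Iteration 2:
  x_1 = (5 - (-1)·-2.984 - (3.7)·0.212) / (6.7) = 0.184
  x_2 = (-8 - (-3.9)·1.552 - (-1.2)·0.212) / (6.1) = -0.278
  x_3 = (5 - (-3.2)·1.552 - (1.4)·-2.984) / (6.6) = 2.143
Change: (-1.368, 2.706, 1.931) → max |·| = 2.706

2.706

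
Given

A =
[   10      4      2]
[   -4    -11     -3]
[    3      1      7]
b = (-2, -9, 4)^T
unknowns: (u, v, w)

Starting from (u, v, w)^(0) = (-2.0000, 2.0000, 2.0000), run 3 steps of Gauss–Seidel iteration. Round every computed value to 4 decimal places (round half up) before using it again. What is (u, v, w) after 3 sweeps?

(-0.6708, 0.8524, 0.7371)

Iteration 1:
  u = (-2 - (4)·2.0000 - (2)·2.0000) / (10) = -1.4000
  v = (-9 - (-4)·-1.4000 - (-3)·2.0000) / (-11) = 0.7818
  w = (4 - (3)·-1.4000 - (1)·0.7818) / (7) = 1.0597
Iteration 2:
  u = (-2 - (4)·0.7818 - (2)·1.0597) / (10) = -0.7247
  v = (-9 - (-4)·-0.7247 - (-3)·1.0597) / (-11) = 0.7927
  w = (4 - (3)·-0.7247 - (1)·0.7927) / (7) = 0.7688
Iteration 3:
  u = (-2 - (4)·0.7927 - (2)·0.7688) / (10) = -0.6708
  v = (-9 - (-4)·-0.6708 - (-3)·0.7688) / (-11) = 0.8524
  w = (4 - (3)·-0.6708 - (1)·0.8524) / (7) = 0.7371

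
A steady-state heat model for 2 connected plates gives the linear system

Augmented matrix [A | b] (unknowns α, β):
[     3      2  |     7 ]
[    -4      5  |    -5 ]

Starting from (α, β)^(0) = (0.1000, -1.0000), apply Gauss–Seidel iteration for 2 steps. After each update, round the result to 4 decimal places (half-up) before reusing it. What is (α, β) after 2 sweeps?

Iteration 1:
  α = (7 - (2)·-1.0000) / (3) = 3.0000
  β = (-5 - (-4)·3.0000) / (5) = 1.4000
Iteration 2:
  α = (7 - (2)·1.4000) / (3) = 1.4000
  β = (-5 - (-4)·1.4000) / (5) = 0.1200

(1.4000, 0.1200)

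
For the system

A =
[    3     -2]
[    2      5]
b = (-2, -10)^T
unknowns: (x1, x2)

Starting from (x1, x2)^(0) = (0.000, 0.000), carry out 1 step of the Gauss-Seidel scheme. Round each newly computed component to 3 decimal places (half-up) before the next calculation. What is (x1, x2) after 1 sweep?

(-0.667, -1.733)

Iteration 1:
  x1 = (-2 - (-2)·0.000) / (3) = -0.667
  x2 = (-10 - (2)·-0.667) / (5) = -1.733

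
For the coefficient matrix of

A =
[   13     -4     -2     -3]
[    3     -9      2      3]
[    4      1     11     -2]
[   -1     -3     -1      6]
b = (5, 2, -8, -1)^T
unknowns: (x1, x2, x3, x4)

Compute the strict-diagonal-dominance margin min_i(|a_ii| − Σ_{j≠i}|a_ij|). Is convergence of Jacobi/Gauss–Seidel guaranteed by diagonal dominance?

row 1: |13| − (4+2+3) = 4
row 2: |-9| − (3+2+3) = 1
row 3: |11| − (4+1+2) = 4
row 4: |6| − (1+3+1) = 1
minimum over rows = 1 → strictly diagonally dominant (convergence guaranteed)

1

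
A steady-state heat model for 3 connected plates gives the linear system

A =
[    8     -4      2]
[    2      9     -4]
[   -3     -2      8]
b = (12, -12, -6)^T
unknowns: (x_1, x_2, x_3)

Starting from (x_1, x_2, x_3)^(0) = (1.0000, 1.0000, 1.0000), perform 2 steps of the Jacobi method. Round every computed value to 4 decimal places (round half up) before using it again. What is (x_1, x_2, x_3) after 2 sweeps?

Iteration 1:
  x_1 = (12 - (-4)·1.0000 - (2)·1.0000) / (8) = 1.7500
  x_2 = (-12 - (2)·1.0000 - (-4)·1.0000) / (9) = -1.1111
  x_3 = (-6 - (-3)·1.0000 - (-2)·1.0000) / (8) = -0.1250
Iteration 2:
  x_1 = (12 - (-4)·-1.1111 - (2)·-0.1250) / (8) = 0.9757
  x_2 = (-12 - (2)·1.7500 - (-4)·-0.1250) / (9) = -1.7778
  x_3 = (-6 - (-3)·1.7500 - (-2)·-1.1111) / (8) = -0.3715

(0.9757, -1.7778, -0.3715)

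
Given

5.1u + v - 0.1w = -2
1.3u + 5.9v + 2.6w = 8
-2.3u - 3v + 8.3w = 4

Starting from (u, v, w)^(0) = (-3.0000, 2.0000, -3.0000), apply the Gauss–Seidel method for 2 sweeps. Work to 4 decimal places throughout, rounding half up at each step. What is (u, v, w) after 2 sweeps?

Iteration 1:
  u = (-2 - (1)·2.0000 - (-0.1)·-3.0000) / (5.1) = -0.8431
  v = (8 - (1.3)·-0.8431 - (2.6)·-3.0000) / (5.9) = 2.8637
  w = (4 - (-2.3)·-0.8431 - (-3)·2.8637) / (8.3) = 1.2834
Iteration 2:
  u = (-2 - (1)·2.8637 - (-0.1)·1.2834) / (5.1) = -0.9285
  v = (8 - (1.3)·-0.9285 - (2.6)·1.2834) / (5.9) = 0.9950
  w = (4 - (-2.3)·-0.9285 - (-3)·0.9950) / (8.3) = 0.5843

(-0.9285, 0.9950, 0.5843)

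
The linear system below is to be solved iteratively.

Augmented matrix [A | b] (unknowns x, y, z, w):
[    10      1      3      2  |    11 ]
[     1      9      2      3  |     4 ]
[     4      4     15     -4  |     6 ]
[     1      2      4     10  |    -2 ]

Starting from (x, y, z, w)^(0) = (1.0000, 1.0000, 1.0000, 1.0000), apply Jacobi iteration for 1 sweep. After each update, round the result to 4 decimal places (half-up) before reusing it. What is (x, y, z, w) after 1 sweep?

(0.5000, -0.2222, 0.1333, -0.9000)

Iteration 1:
  x = (11 - (1)·1.0000 - (3)·1.0000 - (2)·1.0000) / (10) = 0.5000
  y = (4 - (1)·1.0000 - (2)·1.0000 - (3)·1.0000) / (9) = -0.2222
  z = (6 - (4)·1.0000 - (4)·1.0000 - (-4)·1.0000) / (15) = 0.1333
  w = (-2 - (1)·1.0000 - (2)·1.0000 - (4)·1.0000) / (10) = -0.9000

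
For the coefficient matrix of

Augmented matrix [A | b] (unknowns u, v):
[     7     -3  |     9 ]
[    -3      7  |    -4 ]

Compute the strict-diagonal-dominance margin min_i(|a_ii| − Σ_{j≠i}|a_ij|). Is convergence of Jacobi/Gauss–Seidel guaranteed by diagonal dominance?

row 1: |7| − (3) = 4
row 2: |7| − (3) = 4
minimum over rows = 4 → strictly diagonally dominant (convergence guaranteed)

4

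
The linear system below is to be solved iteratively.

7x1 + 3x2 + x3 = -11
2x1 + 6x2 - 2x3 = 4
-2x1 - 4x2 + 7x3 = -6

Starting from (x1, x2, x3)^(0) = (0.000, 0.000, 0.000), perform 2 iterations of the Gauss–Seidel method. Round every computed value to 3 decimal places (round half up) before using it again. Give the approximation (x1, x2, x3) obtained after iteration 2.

(-1.992, 1.122, -0.785)

Iteration 1:
  x1 = (-11 - (3)·0.000 - (1)·0.000) / (7) = -1.571
  x2 = (4 - (2)·-1.571 - (-2)·0.000) / (6) = 1.190
  x3 = (-6 - (-2)·-1.571 - (-4)·1.190) / (7) = -0.626
Iteration 2:
  x1 = (-11 - (3)·1.190 - (1)·-0.626) / (7) = -1.992
  x2 = (4 - (2)·-1.992 - (-2)·-0.626) / (6) = 1.122
  x3 = (-6 - (-2)·-1.992 - (-4)·1.122) / (7) = -0.785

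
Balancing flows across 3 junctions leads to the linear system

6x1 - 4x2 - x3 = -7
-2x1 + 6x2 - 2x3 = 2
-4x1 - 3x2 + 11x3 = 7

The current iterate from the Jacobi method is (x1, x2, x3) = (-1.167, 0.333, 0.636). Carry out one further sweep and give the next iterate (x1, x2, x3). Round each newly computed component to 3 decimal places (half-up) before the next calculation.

One sweep:
  x1 = (-7 - (-4)·0.333 - (-1)·0.636) / (6) = -0.839
  x2 = (2 - (-2)·-1.167 - (-2)·0.636) / (6) = 0.156
  x3 = (7 - (-4)·-1.167 - (-3)·0.333) / (11) = 0.303

(-0.839, 0.156, 0.303)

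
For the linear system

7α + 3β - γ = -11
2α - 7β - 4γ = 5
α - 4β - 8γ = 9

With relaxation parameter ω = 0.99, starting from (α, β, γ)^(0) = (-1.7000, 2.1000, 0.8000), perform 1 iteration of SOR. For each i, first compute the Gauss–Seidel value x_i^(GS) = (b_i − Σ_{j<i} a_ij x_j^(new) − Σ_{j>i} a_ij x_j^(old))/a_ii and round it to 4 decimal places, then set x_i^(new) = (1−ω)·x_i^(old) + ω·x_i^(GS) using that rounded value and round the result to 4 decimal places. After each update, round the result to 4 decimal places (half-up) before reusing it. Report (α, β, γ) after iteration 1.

Iteration 1:
  α: GS value = (-11 - (3)·2.1000 - (-1)·0.8000) / (7) = -2.3571;  α ← (1−ω)·-1.7000 + ω·-2.3571 = -2.3505
  β: GS value = (5 - (2)·-2.3505 - (-4)·0.8000) / (-7) = -1.8430;  β ← (1−ω)·2.1000 + ω·-1.8430 = -1.8036
  γ: GS value = (9 - (1)·-2.3505 - (-4)·-1.8036) / (-8) = -0.5170;  γ ← (1−ω)·0.8000 + ω·-0.5170 = -0.5038

(-2.3505, -1.8036, -0.5038)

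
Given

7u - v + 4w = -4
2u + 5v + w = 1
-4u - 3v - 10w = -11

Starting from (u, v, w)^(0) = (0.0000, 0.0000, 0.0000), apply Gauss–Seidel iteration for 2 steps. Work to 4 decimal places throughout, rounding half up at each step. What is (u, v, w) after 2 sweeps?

Iteration 1:
  u = (-4 - (-1)·0.0000 - (4)·0.0000) / (7) = -0.5714
  v = (1 - (2)·-0.5714 - (1)·0.0000) / (5) = 0.4286
  w = (-11 - (-4)·-0.5714 - (-3)·0.4286) / (-10) = 1.2000
Iteration 2:
  u = (-4 - (-1)·0.4286 - (4)·1.2000) / (7) = -1.1959
  v = (1 - (2)·-1.1959 - (1)·1.2000) / (5) = 0.4384
  w = (-11 - (-4)·-1.1959 - (-3)·0.4384) / (-10) = 1.4468

(-1.1959, 0.4384, 1.4468)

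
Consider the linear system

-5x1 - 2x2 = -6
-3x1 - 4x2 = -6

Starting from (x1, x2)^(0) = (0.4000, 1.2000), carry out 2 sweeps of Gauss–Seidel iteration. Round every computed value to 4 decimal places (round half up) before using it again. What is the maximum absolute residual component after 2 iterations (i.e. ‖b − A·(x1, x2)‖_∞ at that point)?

Iteration 1:
  x1 = (-6 - (-2)·1.2000) / (-5) = 0.7200
  x2 = (-6 - (-3)·0.7200) / (-4) = 0.9600
Iteration 2:
  x1 = (-6 - (-2)·0.9600) / (-5) = 0.8160
  x2 = (-6 - (-3)·0.8160) / (-4) = 0.8880
Residual b − A·x = (-0.1440, 0.0000); ∞-norm = 0.1440

0.1440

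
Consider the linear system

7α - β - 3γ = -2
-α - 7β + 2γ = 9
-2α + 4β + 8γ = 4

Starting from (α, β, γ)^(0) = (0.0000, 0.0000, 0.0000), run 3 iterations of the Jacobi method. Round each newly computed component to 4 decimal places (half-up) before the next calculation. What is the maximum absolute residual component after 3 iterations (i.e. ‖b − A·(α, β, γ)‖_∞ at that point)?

Iteration 1:
  α = (-2 - (-1)·0.0000 - (-3)·0.0000) / (7) = -0.2857
  β = (9 - (-1)·0.0000 - (2)·0.0000) / (-7) = -1.2857
  γ = (4 - (-2)·0.0000 - (4)·0.0000) / (8) = 0.5000
Iteration 2:
  α = (-2 - (-1)·-1.2857 - (-3)·0.5000) / (7) = -0.2551
  β = (9 - (-1)·-0.2857 - (2)·0.5000) / (-7) = -1.1020
  γ = (4 - (-2)·-0.2857 - (4)·-1.2857) / (8) = 1.0714
Iteration 3:
  α = (-2 - (-1)·-1.1020 - (-3)·1.0714) / (7) = 0.0160
  β = (9 - (-1)·-0.2551 - (2)·1.0714) / (-7) = -0.9432
  γ = (4 - (-2)·-0.2551 - (4)·-1.1020) / (8) = 0.9872
Residual b − A·x = (-0.0936, 0.4392, -0.0928); ∞-norm = 0.4392

0.4392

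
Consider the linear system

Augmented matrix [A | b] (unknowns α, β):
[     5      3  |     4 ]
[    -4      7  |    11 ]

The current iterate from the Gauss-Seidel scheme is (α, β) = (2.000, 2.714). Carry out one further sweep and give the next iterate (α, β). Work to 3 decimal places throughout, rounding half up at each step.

(-0.828, 1.098)

One sweep:
  α = (4 - (3)·2.714) / (5) = -0.828
  β = (11 - (-4)·-0.828) / (7) = 1.098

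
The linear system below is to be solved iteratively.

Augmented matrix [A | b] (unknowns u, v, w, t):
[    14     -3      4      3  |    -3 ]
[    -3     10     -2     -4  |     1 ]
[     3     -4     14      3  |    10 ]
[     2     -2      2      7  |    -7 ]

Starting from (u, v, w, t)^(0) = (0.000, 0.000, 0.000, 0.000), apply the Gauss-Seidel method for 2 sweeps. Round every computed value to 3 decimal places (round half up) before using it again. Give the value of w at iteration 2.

Iteration 1:
  u = (-3 - (-3)·0.000 - (4)·0.000 - (3)·0.000) / (14) = -0.214
  v = (1 - (-3)·-0.214 - (-2)·0.000 - (-4)·0.000) / (10) = 0.036
  w = (10 - (3)·-0.214 - (-4)·0.036 - (3)·0.000) / (14) = 0.770
  t = (-7 - (2)·-0.214 - (-2)·0.036 - (2)·0.770) / (7) = -1.149
Iteration 2:
  u = (-3 - (-3)·0.036 - (4)·0.770 - (3)·-1.149) / (14) = -0.180
  v = (1 - (-3)·-0.180 - (-2)·0.770 - (-4)·-1.149) / (10) = -0.260
  w = (10 - (3)·-0.180 - (-4)·-0.260 - (3)·-1.149) / (14) = 0.925
  t = (-7 - (2)·-0.180 - (-2)·-0.260 - (2)·0.925) / (7) = -1.287

0.925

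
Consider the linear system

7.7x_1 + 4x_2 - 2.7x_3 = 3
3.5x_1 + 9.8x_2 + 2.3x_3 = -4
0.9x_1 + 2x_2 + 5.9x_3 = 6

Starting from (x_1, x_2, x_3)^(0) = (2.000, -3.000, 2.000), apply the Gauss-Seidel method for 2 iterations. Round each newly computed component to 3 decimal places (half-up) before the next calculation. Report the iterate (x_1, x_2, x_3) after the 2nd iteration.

Iteration 1:
  x_1 = (3 - (4)·-3.000 - (-2.7)·2.000) / (7.7) = 2.649
  x_2 = (-4 - (3.5)·2.649 - (2.3)·2.000) / (9.8) = -1.824
  x_3 = (6 - (0.9)·2.649 - (2)·-1.824) / (5.9) = 1.231
Iteration 2:
  x_1 = (3 - (4)·-1.824 - (-2.7)·1.231) / (7.7) = 1.769
  x_2 = (-4 - (3.5)·1.769 - (2.3)·1.231) / (9.8) = -1.329
  x_3 = (6 - (0.9)·1.769 - (2)·-1.329) / (5.9) = 1.198

(1.769, -1.329, 1.198)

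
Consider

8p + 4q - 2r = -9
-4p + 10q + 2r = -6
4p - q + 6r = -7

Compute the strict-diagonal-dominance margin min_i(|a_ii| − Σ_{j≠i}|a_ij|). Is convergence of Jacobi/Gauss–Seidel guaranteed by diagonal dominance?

row 1: |8| − (4+2) = 2
row 2: |10| − (4+2) = 4
row 3: |6| − (4+1) = 1
minimum over rows = 1 → strictly diagonally dominant (convergence guaranteed)

1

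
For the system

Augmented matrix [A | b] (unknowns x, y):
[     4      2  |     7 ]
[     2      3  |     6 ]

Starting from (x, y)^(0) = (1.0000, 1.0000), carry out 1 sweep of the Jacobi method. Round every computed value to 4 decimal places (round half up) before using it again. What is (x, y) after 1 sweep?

Iteration 1:
  x = (7 - (2)·1.0000) / (4) = 1.2500
  y = (6 - (2)·1.0000) / (3) = 1.3333

(1.2500, 1.3333)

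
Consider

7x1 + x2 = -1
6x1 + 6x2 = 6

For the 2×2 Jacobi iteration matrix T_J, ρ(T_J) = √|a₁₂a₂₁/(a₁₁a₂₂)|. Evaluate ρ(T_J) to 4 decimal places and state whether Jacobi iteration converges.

0.3780

a₁₂a₂₁/(a₁₁a₂₂) = (1)·(6) / ((7)·(6)) = 0.142857
ρ = √|0.142857| = √0.142857 = 0.3780
ρ < 1, so Jacobi converges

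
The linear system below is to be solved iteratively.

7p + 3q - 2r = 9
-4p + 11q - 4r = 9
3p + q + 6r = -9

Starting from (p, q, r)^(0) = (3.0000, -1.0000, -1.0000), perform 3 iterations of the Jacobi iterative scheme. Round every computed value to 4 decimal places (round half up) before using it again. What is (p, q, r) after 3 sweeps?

(0.4477, -0.1484, -1.4581)

Iteration 1:
  p = (9 - (3)·-1.0000 - (-2)·-1.0000) / (7) = 1.4286
  q = (9 - (-4)·3.0000 - (-4)·-1.0000) / (11) = 1.5455
  r = (-9 - (3)·3.0000 - (1)·-1.0000) / (6) = -2.8333
Iteration 2:
  p = (9 - (3)·1.5455 - (-2)·-2.8333) / (7) = -0.1862
  q = (9 - (-4)·1.4286 - (-4)·-2.8333) / (11) = 0.3074
  r = (-9 - (3)·1.4286 - (1)·1.5455) / (6) = -2.4719
Iteration 3:
  p = (9 - (3)·0.3074 - (-2)·-2.4719) / (7) = 0.4477
  q = (9 - (-4)·-0.1862 - (-4)·-2.4719) / (11) = -0.1484
  r = (-9 - (3)·-0.1862 - (1)·0.3074) / (6) = -1.4581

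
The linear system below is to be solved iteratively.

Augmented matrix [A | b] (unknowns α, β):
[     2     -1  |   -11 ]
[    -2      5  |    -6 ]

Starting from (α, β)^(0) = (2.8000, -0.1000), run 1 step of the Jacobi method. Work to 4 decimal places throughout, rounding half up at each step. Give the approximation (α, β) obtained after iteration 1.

Iteration 1:
  α = (-11 - (-1)·-0.1000) / (2) = -5.5500
  β = (-6 - (-2)·2.8000) / (5) = -0.0800

(-5.5500, -0.0800)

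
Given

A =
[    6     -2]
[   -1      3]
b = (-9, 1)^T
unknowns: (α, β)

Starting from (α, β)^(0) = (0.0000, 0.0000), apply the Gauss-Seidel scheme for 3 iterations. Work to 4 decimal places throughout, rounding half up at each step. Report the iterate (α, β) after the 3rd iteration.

(-1.5617, -0.1872)

Iteration 1:
  α = (-9 - (-2)·0.0000) / (6) = -1.5000
  β = (1 - (-1)·-1.5000) / (3) = -0.1667
Iteration 2:
  α = (-9 - (-2)·-0.1667) / (6) = -1.5556
  β = (1 - (-1)·-1.5556) / (3) = -0.1852
Iteration 3:
  α = (-9 - (-2)·-0.1852) / (6) = -1.5617
  β = (1 - (-1)·-1.5617) / (3) = -0.1872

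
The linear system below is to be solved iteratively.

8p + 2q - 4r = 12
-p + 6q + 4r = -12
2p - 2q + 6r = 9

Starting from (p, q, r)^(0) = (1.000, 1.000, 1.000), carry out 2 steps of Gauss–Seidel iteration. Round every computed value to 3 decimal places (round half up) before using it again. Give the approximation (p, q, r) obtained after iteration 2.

Iteration 1:
  p = (12 - (2)·1.000 - (-4)·1.000) / (8) = 1.750
  q = (-12 - (-1)·1.750 - (4)·1.000) / (6) = -2.375
  r = (9 - (2)·1.750 - (-2)·-2.375) / (6) = 0.125
Iteration 2:
  p = (12 - (2)·-2.375 - (-4)·0.125) / (8) = 2.156
  q = (-12 - (-1)·2.156 - (4)·0.125) / (6) = -1.724
  r = (9 - (2)·2.156 - (-2)·-1.724) / (6) = 0.207

(2.156, -1.724, 0.207)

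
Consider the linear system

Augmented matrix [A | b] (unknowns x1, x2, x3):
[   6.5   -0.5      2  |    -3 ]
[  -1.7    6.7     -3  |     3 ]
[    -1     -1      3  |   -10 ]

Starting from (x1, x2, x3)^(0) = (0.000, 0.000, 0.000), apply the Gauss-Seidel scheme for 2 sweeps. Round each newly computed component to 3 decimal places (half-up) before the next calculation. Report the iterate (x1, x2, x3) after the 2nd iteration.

(0.603, -0.911, -3.436)

Iteration 1:
  x1 = (-3 - (-0.5)·0.000 - (2)·0.000) / (6.5) = -0.462
  x2 = (3 - (-1.7)·-0.462 - (-3)·0.000) / (6.7) = 0.331
  x3 = (-10 - (-1)·-0.462 - (-1)·0.331) / (3) = -3.377
Iteration 2:
  x1 = (-3 - (-0.5)·0.331 - (2)·-3.377) / (6.5) = 0.603
  x2 = (3 - (-1.7)·0.603 - (-3)·-3.377) / (6.7) = -0.911
  x3 = (-10 - (-1)·0.603 - (-1)·-0.911) / (3) = -3.436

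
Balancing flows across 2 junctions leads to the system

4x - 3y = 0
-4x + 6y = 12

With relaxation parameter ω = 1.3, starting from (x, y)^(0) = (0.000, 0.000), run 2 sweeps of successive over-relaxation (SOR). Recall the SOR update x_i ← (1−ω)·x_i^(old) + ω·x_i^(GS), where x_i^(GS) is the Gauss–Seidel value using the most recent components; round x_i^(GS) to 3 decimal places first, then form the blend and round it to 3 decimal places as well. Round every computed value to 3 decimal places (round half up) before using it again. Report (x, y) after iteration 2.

Iteration 1:
  x: GS value = (0 - (-3)·0.000) / (4) = 0.000;  x ← (1−ω)·0.000 + ω·0.000 = 0.000
  y: GS value = (12 - (-4)·0.000) / (6) = 2.000;  y ← (1−ω)·0.000 + ω·2.000 = 2.600
Iteration 2:
  x: GS value = (0 - (-3)·2.600) / (4) = 1.950;  x ← (1−ω)·0.000 + ω·1.950 = 2.535
  y: GS value = (12 - (-4)·2.535) / (6) = 3.690;  y ← (1−ω)·2.600 + ω·3.690 = 4.017

(2.535, 4.017)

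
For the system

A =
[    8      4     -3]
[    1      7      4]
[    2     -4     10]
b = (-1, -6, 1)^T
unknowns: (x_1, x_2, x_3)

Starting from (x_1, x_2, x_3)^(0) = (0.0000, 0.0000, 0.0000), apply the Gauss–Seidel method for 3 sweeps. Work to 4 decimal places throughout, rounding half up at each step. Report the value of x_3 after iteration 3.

-0.2281

Iteration 1:
  x_1 = (-1 - (4)·0.0000 - (-3)·0.0000) / (8) = -0.1250
  x_2 = (-6 - (1)·-0.1250 - (4)·0.0000) / (7) = -0.8393
  x_3 = (1 - (2)·-0.1250 - (-4)·-0.8393) / (10) = -0.2107
Iteration 2:
  x_1 = (-1 - (4)·-0.8393 - (-3)·-0.2107) / (8) = 0.2156
  x_2 = (-6 - (1)·0.2156 - (4)·-0.2107) / (7) = -0.7675
  x_3 = (1 - (2)·0.2156 - (-4)·-0.7675) / (10) = -0.2501
Iteration 3:
  x_1 = (-1 - (4)·-0.7675 - (-3)·-0.2501) / (8) = 0.1650
  x_2 = (-6 - (1)·0.1650 - (4)·-0.2501) / (7) = -0.7378
  x_3 = (1 - (2)·0.1650 - (-4)·-0.7378) / (10) = -0.2281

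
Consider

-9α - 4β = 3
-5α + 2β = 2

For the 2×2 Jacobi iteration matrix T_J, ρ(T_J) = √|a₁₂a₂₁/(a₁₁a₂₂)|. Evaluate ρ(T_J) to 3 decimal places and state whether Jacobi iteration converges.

a₁₂a₂₁/(a₁₁a₂₂) = (-4)·(-5) / ((-9)·(2)) = -1.111111
ρ = √|-1.111111| = √1.111111 = 1.054
ρ > 1, so Jacobi diverges

1.054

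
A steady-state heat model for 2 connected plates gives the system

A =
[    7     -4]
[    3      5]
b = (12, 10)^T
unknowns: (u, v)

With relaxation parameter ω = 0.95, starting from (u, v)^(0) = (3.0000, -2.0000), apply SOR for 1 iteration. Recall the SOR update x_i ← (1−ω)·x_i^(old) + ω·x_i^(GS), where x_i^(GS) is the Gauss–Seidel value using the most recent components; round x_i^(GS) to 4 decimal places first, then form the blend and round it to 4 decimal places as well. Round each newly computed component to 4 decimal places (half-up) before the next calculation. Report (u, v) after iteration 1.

Iteration 1:
  u: GS value = (12 - (-4)·-2.0000) / (7) = 0.5714;  u ← (1−ω)·3.0000 + ω·0.5714 = 0.6928
  v: GS value = (10 - (3)·0.6928) / (5) = 1.5843;  v ← (1−ω)·-2.0000 + ω·1.5843 = 1.4051

(0.6928, 1.4051)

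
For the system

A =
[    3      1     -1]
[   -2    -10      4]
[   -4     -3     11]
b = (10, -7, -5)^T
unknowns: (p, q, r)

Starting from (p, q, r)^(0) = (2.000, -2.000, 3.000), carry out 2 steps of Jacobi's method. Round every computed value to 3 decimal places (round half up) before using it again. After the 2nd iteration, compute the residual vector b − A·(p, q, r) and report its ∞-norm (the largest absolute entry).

14.762

Iteration 1:
  p = (10 - (1)·-2.000 - (-1)·3.000) / (3) = 5.000
  q = (-7 - (-2)·2.000 - (4)·3.000) / (-10) = 1.500
  r = (-5 - (-4)·2.000 - (-3)·-2.000) / (11) = -0.273
Iteration 2:
  p = (10 - (1)·1.500 - (-1)·-0.273) / (3) = 2.742
  q = (-7 - (-2)·5.000 - (4)·-0.273) / (-10) = -0.409
  r = (-5 - (-4)·5.000 - (-3)·1.500) / (11) = 1.773
Residual b − A·x = (3.956, -12.698, -14.762); ∞-norm = 14.762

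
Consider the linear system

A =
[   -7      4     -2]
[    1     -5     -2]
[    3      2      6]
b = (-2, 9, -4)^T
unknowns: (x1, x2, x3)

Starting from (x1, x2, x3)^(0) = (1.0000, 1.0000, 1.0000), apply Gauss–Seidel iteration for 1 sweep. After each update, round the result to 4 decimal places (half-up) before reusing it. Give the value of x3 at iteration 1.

-0.2571

Iteration 1:
  x1 = (-2 - (4)·1.0000 - (-2)·1.0000) / (-7) = 0.5714
  x2 = (9 - (1)·0.5714 - (-2)·1.0000) / (-5) = -2.0857
  x3 = (-4 - (3)·0.5714 - (2)·-2.0857) / (6) = -0.2571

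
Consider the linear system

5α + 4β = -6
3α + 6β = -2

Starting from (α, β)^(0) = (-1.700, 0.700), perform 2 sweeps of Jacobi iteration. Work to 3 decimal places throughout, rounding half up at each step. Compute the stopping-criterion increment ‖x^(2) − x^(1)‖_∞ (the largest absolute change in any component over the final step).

Iteration 1:
  α = (-6 - (4)·0.700) / (5) = -1.760
  β = (-2 - (3)·-1.700) / (6) = 0.517
Iteration 2:
  α = (-6 - (4)·0.517) / (5) = -1.614
  β = (-2 - (3)·-1.760) / (6) = 0.547
Change: (0.146, 0.030) → max |·| = 0.146

0.146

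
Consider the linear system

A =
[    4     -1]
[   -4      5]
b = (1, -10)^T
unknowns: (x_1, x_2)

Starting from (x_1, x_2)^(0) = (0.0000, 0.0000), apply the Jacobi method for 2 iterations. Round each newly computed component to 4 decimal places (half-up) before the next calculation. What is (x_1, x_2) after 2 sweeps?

(-0.2500, -1.8000)

Iteration 1:
  x_1 = (1 - (-1)·0.0000) / (4) = 0.2500
  x_2 = (-10 - (-4)·0.0000) / (5) = -2.0000
Iteration 2:
  x_1 = (1 - (-1)·-2.0000) / (4) = -0.2500
  x_2 = (-10 - (-4)·0.2500) / (5) = -1.8000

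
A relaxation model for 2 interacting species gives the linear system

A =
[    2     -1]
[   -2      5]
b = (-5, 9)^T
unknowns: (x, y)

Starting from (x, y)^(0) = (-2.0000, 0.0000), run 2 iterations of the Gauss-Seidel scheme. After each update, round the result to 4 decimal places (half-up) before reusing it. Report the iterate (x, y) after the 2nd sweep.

Iteration 1:
  x = (-5 - (-1)·0.0000) / (2) = -2.5000
  y = (9 - (-2)·-2.5000) / (5) = 0.8000
Iteration 2:
  x = (-5 - (-1)·0.8000) / (2) = -2.1000
  y = (9 - (-2)·-2.1000) / (5) = 0.9600

(-2.1000, 0.9600)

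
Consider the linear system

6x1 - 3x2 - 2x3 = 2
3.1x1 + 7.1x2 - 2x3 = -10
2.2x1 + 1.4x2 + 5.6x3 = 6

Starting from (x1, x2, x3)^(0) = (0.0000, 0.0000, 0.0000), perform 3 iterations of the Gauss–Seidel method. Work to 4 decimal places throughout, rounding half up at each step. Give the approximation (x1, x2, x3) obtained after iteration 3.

(0.2598, -1.1472, 1.2562)

Iteration 1:
  x1 = (2 - (-3)·0.0000 - (-2)·0.0000) / (6) = 0.3333
  x2 = (-10 - (3.1)·0.3333 - (-2)·0.0000) / (7.1) = -1.5540
  x3 = (6 - (2.2)·0.3333 - (1.4)·-1.5540) / (5.6) = 1.3290
Iteration 2:
  x1 = (2 - (-3)·-1.5540 - (-2)·1.3290) / (6) = -0.0007
  x2 = (-10 - (3.1)·-0.0007 - (-2)·1.3290) / (7.1) = -1.0338
  x3 = (6 - (2.2)·-0.0007 - (1.4)·-1.0338) / (5.6) = 1.3302
Iteration 3:
  x1 = (2 - (-3)·-1.0338 - (-2)·1.3302) / (6) = 0.2598
  x2 = (-10 - (3.1)·0.2598 - (-2)·1.3302) / (7.1) = -1.1472
  x3 = (6 - (2.2)·0.2598 - (1.4)·-1.1472) / (5.6) = 1.2562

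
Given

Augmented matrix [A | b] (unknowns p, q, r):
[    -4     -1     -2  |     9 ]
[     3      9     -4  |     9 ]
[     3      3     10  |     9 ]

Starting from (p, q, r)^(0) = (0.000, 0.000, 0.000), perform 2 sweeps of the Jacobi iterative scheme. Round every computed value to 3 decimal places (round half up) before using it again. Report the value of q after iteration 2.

Iteration 1:
  p = (9 - (-1)·0.000 - (-2)·0.000) / (-4) = -2.250
  q = (9 - (3)·0.000 - (-4)·0.000) / (9) = 1.000
  r = (9 - (3)·0.000 - (3)·0.000) / (10) = 0.900
Iteration 2:
  p = (9 - (-1)·1.000 - (-2)·0.900) / (-4) = -2.950
  q = (9 - (3)·-2.250 - (-4)·0.900) / (9) = 2.150
  r = (9 - (3)·-2.250 - (3)·1.000) / (10) = 1.275

2.150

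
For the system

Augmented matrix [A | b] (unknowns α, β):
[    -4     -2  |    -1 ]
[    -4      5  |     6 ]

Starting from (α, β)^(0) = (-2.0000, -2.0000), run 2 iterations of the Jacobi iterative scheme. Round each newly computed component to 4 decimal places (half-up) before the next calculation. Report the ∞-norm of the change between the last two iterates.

2.6000

Iteration 1:
  α = (-1 - (-2)·-2.0000) / (-4) = 1.2500
  β = (6 - (-4)·-2.0000) / (5) = -0.4000
Iteration 2:
  α = (-1 - (-2)·-0.4000) / (-4) = 0.4500
  β = (6 - (-4)·1.2500) / (5) = 2.2000
Change: (-0.8000, 2.6000) → max |·| = 2.6000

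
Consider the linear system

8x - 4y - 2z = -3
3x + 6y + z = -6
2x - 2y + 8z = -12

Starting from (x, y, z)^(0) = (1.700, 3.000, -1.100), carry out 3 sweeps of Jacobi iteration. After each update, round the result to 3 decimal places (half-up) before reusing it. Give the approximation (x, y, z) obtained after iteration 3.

(-1.522, 0.106, -1.432)

Iteration 1:
  x = (-3 - (-4)·3.000 - (-2)·-1.100) / (8) = 0.850
  y = (-6 - (3)·1.700 - (1)·-1.100) / (6) = -1.667
  z = (-12 - (2)·1.700 - (-2)·3.000) / (8) = -1.175
Iteration 2:
  x = (-3 - (-4)·-1.667 - (-2)·-1.175) / (8) = -1.502
  y = (-6 - (3)·0.850 - (1)·-1.175) / (6) = -1.229
  z = (-12 - (2)·0.850 - (-2)·-1.667) / (8) = -2.129
Iteration 3:
  x = (-3 - (-4)·-1.229 - (-2)·-2.129) / (8) = -1.522
  y = (-6 - (3)·-1.502 - (1)·-2.129) / (6) = 0.106
  z = (-12 - (2)·-1.502 - (-2)·-1.229) / (8) = -1.432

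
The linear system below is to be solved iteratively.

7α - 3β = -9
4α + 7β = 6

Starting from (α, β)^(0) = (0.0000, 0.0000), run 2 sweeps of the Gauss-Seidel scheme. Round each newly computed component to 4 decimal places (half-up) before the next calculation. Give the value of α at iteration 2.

Iteration 1:
  α = (-9 - (-3)·0.0000) / (7) = -1.2857
  β = (6 - (4)·-1.2857) / (7) = 1.5918
Iteration 2:
  α = (-9 - (-3)·1.5918) / (7) = -0.6035
  β = (6 - (4)·-0.6035) / (7) = 1.2020

-0.6035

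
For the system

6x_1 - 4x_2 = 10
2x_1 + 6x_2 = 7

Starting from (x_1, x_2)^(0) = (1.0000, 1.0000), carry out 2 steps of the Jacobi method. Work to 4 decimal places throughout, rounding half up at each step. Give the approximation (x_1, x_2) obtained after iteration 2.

(2.2222, 0.3889)

Iteration 1:
  x_1 = (10 - (-4)·1.0000) / (6) = 2.3333
  x_2 = (7 - (2)·1.0000) / (6) = 0.8333
Iteration 2:
  x_1 = (10 - (-4)·0.8333) / (6) = 2.2222
  x_2 = (7 - (2)·2.3333) / (6) = 0.3889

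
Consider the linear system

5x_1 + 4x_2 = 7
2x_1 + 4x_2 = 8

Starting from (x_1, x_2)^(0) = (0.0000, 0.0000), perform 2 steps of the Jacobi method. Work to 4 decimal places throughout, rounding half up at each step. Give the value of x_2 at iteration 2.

Iteration 1:
  x_1 = (7 - (4)·0.0000) / (5) = 1.4000
  x_2 = (8 - (2)·0.0000) / (4) = 2.0000
Iteration 2:
  x_1 = (7 - (4)·2.0000) / (5) = -0.2000
  x_2 = (8 - (2)·1.4000) / (4) = 1.3000

1.3000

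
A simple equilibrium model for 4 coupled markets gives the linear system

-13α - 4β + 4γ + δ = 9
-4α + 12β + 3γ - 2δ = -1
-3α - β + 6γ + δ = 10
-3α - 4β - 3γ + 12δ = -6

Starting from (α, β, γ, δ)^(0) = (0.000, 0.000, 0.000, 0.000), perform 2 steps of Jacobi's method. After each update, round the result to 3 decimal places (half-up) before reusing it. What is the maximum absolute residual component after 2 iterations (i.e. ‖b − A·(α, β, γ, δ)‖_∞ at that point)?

Iteration 1:
  α = (9 - (-4)·0.000 - (4)·0.000 - (1)·0.000) / (-13) = -0.692
  β = (-1 - (-4)·0.000 - (3)·0.000 - (-2)·0.000) / (12) = -0.083
  γ = (10 - (-3)·0.000 - (-1)·0.000 - (1)·0.000) / (6) = 1.667
  δ = (-6 - (-3)·0.000 - (-4)·0.000 - (-3)·0.000) / (12) = -0.500
Iteration 2:
  α = (9 - (-4)·-0.083 - (4)·1.667 - (1)·-0.500) / (-13) = -0.192
  β = (-1 - (-4)·-0.692 - (3)·1.667 - (-2)·-0.500) / (12) = -0.814
  γ = (10 - (-3)·-0.692 - (-1)·-0.083 - (1)·-0.500) / (6) = 1.390
  δ = (-6 - (-3)·-0.692 - (-4)·-0.083 - (-3)·1.667) / (12) = -0.284
Residual b − A·x = (-2.028, 3.262, 0.554, -2.254); ∞-norm = 3.262

3.262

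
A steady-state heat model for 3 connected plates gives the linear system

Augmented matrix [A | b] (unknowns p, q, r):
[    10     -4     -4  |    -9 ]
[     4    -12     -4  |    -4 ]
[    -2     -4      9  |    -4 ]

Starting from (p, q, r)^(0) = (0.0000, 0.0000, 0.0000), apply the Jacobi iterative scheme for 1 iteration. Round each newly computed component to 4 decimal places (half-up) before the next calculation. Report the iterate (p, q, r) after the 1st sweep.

Iteration 1:
  p = (-9 - (-4)·0.0000 - (-4)·0.0000) / (10) = -0.9000
  q = (-4 - (4)·0.0000 - (-4)·0.0000) / (-12) = 0.3333
  r = (-4 - (-2)·0.0000 - (-4)·0.0000) / (9) = -0.4444

(-0.9000, 0.3333, -0.4444)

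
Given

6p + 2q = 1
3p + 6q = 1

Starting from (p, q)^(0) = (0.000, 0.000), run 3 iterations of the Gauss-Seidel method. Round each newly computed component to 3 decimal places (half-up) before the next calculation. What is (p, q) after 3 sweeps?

(0.134, 0.100)

Iteration 1:
  p = (1 - (2)·0.000) / (6) = 0.167
  q = (1 - (3)·0.167) / (6) = 0.083
Iteration 2:
  p = (1 - (2)·0.083) / (6) = 0.139
  q = (1 - (3)·0.139) / (6) = 0.097
Iteration 3:
  p = (1 - (2)·0.097) / (6) = 0.134
  q = (1 - (3)·0.134) / (6) = 0.100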